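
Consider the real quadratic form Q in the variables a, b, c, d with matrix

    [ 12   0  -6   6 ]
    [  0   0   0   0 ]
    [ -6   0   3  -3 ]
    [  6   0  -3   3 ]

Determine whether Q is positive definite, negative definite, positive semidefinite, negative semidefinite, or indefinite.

positive semidefinite

Applying the same elementary operations to the rows and columns of A produces a congruent diagonal matrix with entries 12, 0, 0, 0.
That gives 1 positive, 3 zero pivots.
Hence Q is positive semidefinite.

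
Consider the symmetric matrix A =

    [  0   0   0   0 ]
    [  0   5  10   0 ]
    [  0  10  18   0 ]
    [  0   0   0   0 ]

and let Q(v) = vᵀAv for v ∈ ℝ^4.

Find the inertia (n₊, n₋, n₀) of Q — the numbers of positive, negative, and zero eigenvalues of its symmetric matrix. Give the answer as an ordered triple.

Congruent diagonalization of A (simultaneous row and column reduction) yields pivots 0, 5, -2, 0.
That gives 1 positive, 1 negative, 2 zero pivots.

(1, 1, 2)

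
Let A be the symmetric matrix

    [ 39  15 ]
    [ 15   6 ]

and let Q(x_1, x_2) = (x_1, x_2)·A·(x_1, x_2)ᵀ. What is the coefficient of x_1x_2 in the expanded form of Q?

The coefficient of x_1x_2 is A[1,2] + A[2,1] = 2·15 = 30.

30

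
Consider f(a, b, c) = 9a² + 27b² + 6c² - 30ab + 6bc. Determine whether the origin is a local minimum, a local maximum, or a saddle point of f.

local minimum

The Hessian at the origin is H = [[18, -30, 0], [-30, 54, 6], [0, 6, 12]].
Row-reducing H symmetrically gives the diagonal entries 18, 4, 3.
Counting signs: 3 positive.
H is positive definite, so the origin is a strict local minimum.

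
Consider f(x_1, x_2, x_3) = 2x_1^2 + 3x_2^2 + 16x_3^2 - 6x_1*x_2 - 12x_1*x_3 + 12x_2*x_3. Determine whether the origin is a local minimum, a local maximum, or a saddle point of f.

saddle point

The Hessian at the origin is H = [[4, -6, -12], [-6, 6, 12], [-12, 12, 32]].
Row-reducing H symmetrically gives the diagonal entries 4, -3, 8.
So there are 2 positive, 1 negative pivots.
H is indefinite, so the origin is a saddle point.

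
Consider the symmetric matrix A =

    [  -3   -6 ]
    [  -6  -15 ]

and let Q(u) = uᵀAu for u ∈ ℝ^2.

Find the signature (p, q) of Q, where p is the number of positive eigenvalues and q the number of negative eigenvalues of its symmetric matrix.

Symmetric row and column elimination reduces A to a congruent diagonal form with pivots -3, -3.
Counting signs: 2 negative.

(0, 2)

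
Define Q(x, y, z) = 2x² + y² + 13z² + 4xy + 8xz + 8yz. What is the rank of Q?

3

Write A = [[2, 2, 4], [2, 1, 4], [4, 4, 13]].
Row-reducing A symmetrically gives the diagonal entries 2, -1, 5.
That gives 2 positive, 1 negative pivots.
The rank is the number of nonzero pivots: 3.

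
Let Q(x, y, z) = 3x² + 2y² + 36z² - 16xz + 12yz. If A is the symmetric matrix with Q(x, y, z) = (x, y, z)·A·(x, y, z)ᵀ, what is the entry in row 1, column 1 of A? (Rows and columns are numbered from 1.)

3

The coefficient of x² in Q is 3, and that is exactly A[1,1].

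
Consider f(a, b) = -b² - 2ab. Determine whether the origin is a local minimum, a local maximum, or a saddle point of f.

saddle point

The Hessian at the origin is H = [[0, -2], [-2, -2]].
det H = 0·-2 − (-2)² = -4 < 0, so H is indefinite.
Therefore the origin is a saddle point.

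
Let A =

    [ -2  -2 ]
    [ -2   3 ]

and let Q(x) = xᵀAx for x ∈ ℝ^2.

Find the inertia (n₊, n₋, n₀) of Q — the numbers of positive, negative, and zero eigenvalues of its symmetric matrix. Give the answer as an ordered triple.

(1, 1, 0)

Symmetric row and column elimination reduces A to a congruent diagonal form with pivots -2, 5.
So there are 1 positive, 1 negative pivots.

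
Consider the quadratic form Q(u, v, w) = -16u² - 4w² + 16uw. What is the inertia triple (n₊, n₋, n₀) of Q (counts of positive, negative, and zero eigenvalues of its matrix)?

(0, 1, 2)

Write A = [[-16, 0, 8], [0, 0, 0], [8, 0, -4]].
Row-reducing A symmetrically gives the diagonal entries -16, 0, 0.
So there are 1 negative, 2 zero pivots.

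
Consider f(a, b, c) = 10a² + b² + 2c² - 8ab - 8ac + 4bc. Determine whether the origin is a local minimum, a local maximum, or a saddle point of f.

The Hessian at the origin is H = [[20, -8, -8], [-8, 2, 4], [-8, 4, 4]].
An LDLᵀ factorisation of H has diagonal entries 20, -6/5, 4/3.
So there are 2 positive, 1 negative pivots.
H is indefinite, so the origin is a saddle point.

saddle point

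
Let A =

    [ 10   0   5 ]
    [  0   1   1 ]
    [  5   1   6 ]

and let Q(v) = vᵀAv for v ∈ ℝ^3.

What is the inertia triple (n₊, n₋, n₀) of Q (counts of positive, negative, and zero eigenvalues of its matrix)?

An LDLᵀ factorisation of A has diagonal entries 10, 1, 5/2.
Counting signs: 3 positive.

(3, 0, 0)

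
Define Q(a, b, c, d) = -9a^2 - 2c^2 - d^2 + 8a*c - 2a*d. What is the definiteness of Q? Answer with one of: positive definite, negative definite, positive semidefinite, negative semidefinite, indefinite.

negative semidefinite

Write A = [[-9, 0, 4, -1], [0, 0, 0, 0], [4, 0, -2, 0], [-1, 0, 0, -1]].
Congruent diagonalization of A (simultaneous row and column reduction) yields pivots -9, 0, -2/9, 0.
That gives 2 negative, 2 zero pivots.
Hence Q is negative semidefinite.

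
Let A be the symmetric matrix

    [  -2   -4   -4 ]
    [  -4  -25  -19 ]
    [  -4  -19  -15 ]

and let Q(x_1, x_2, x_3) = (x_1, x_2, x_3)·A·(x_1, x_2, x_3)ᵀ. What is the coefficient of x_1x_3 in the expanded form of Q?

-8

The coefficient of x_1x_3 is A[1,3] + A[3,1] = 2·(-4) = -8.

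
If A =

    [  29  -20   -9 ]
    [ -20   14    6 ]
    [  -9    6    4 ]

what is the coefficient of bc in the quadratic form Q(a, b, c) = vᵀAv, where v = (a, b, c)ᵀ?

12

The coefficient of bc is A[2,3] + A[3,2] = 2·6 = 12.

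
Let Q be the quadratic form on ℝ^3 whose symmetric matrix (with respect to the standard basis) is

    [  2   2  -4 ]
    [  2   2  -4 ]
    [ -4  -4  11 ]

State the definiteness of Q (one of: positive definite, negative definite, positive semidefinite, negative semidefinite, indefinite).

Congruent diagonalization of A (simultaneous row and column reduction) yields pivots 2, 0, 3.
So there are 2 positive, 1 zero pivots.
Hence Q is positive semidefinite.

positive semidefinite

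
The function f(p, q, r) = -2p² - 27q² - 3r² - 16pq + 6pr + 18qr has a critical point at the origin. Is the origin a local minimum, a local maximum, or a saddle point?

The Hessian at the origin is H = [[-4, -16, 6], [-16, -54, 18], [6, 18, -6]].
Row-reducing H symmetrically gives the diagonal entries -4, 10, -3/5.
So there are 1 positive, 2 negative pivots.
H is indefinite, so the origin is a saddle point.

saddle point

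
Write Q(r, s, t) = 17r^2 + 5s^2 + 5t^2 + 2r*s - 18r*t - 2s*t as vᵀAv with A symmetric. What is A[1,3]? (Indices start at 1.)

-9

The coefficient of r·t in Q is -18. For a symmetric A this equals A[1,3] + A[3,1] = 2·A[1,3].
So A[1,3] = -18/2 = -9.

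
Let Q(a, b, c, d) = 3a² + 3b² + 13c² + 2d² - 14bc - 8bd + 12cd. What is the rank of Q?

3

Write A = [[3, 0, 0, 0], [0, 3, -7, -4], [0, -7, 13, 6], [0, -4, 6, 2]].
Congruent diagonalization of A (simultaneous row and column reduction) yields pivots 3, 3, -10/3, 0.
Counting signs: 2 positive, 1 negative, 1 zero.
The rank is the number of nonzero pivots: 3.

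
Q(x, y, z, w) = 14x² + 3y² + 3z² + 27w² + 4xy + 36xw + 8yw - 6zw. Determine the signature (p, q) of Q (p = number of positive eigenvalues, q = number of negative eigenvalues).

The associated matrix is A = [[14, 2, 0, 18], [2, 3, 0, 4], [0, 0, 3, -3], [18, 4, -3, 27]].
An LDLᵀ factorisation of A has diagonal entries 14, 19/7, 3, 2/19.
Counting signs: 4 positive.

(4, 0)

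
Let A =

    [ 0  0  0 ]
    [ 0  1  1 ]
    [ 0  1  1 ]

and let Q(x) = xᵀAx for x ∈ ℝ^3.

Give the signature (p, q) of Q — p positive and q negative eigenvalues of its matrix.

(1, 0)

Applying the same elementary operations to the rows and columns of A produces a congruent diagonal matrix with entries 0, 1, 0.
Counting signs: 1 positive, 2 zero.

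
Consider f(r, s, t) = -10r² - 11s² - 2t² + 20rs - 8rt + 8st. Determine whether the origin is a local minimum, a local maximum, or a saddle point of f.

local maximum

The Hessian at the origin is H = [[-20, 20, -8], [20, -22, 8], [-8, 8, -4]].
An LDLᵀ factorisation of H has diagonal entries -20, -2, -4/5.
Counting signs: 3 negative.
H is negative definite, so the origin is a strict local maximum.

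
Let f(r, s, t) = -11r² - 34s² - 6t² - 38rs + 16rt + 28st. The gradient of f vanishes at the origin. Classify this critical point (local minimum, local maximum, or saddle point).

local maximum

The Hessian at the origin is H = [[-22, -38, 16], [-38, -68, 28], [16, 28, -12]].
Applying the same elementary operations to the rows and columns of H produces a congruent diagonal matrix with entries -22, -26/11, -4/13.
So there are 3 negative pivots.
H is negative definite, so the origin is a strict local maximum.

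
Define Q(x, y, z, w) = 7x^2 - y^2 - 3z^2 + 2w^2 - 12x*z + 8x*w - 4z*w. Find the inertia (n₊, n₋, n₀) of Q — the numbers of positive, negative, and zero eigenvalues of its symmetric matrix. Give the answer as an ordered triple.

Write A = [[7, 0, -6, 4], [0, -1, 0, 0], [-6, 0, -3, -2], [4, 0, -2, 2]].
Applying the same elementary operations to the rows and columns of A produces a congruent diagonal matrix with entries 7, -1, -57/7, -2/57.
So there are 1 positive, 3 negative pivots.

(1, 3, 0)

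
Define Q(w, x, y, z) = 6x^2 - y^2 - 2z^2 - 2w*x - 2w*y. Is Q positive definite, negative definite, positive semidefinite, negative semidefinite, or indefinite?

indefinite

The symmetric matrix is A = [[0, -1, -1, 0], [-1, 6, 0, 0], [-1, 0, -1, 0], [0, 0, 0, -2]].
A is congruent to a diagonal matrix with 2 positive, 2 negative and 0 zero entries, so Q is indefinite.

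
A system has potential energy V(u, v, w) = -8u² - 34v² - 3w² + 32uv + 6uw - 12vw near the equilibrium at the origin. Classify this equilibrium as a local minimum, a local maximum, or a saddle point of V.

The Hessian at the origin is H = [[-16, 32, 6], [32, -68, -12], [6, -12, -6]].
Congruent diagonalization of H (simultaneous row and column reduction) yields pivots -16, -4, -15/4.
So there are 3 negative pivots.
H is negative definite, so the origin is a strict local maximum.

local maximum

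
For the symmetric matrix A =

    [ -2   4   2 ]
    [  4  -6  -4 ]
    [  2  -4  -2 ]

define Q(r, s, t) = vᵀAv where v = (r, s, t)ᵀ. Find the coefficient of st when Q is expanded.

-8

The coefficient of st is A[2,3] + A[3,2] = 2·(-4) = -8.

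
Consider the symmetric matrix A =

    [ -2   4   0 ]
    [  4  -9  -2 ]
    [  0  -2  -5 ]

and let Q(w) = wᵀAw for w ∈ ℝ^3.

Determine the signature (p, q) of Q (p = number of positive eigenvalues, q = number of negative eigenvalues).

(0, 3)

Congruent diagonalization of A (simultaneous row and column reduction) yields pivots -2, -1, -1.
That gives 3 negative pivots.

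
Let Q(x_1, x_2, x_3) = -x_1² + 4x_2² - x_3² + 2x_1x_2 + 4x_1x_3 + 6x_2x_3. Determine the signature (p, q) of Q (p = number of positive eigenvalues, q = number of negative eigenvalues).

The symmetric matrix is A = [[-1, 1, 2], [1, 4, 3], [2, 3, -1]].
An LDLᵀ factorisation of A has diagonal entries -1, 5, -2.
So there are 1 positive, 2 negative pivots.

(1, 2)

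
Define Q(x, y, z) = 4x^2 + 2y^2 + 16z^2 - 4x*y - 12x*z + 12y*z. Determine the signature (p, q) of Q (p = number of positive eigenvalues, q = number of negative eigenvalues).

(2, 1)

Write A = [[4, -2, -6], [-2, 2, 6], [-6, 6, 16]].
Congruent diagonalization of A (simultaneous row and column reduction) yields pivots 4, 1, -2.
That gives 2 positive, 1 negative pivots.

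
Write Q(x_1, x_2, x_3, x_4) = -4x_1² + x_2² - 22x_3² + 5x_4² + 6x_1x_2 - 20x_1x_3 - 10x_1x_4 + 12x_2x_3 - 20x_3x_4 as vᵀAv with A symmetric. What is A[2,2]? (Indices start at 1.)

1

The coefficient of x_2² in Q is 1, and that is exactly A[2,2].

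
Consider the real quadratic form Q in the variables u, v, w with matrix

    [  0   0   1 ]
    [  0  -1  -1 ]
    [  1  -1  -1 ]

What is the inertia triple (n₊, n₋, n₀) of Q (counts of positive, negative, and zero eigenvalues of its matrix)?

(1, 2, 0)

By Sylvester's law of inertia any congruent diagonalization of A has 1 positive, 2 negative and 0 zero entries.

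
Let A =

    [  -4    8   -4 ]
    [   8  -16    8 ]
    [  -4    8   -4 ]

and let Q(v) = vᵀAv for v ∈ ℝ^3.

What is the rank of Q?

1

Symmetric row and column elimination reduces A to a congruent diagonal form with pivots -4, 0, 0.
So there are 1 negative, 2 zero pivots.
The rank is the number of nonzero pivots: 1.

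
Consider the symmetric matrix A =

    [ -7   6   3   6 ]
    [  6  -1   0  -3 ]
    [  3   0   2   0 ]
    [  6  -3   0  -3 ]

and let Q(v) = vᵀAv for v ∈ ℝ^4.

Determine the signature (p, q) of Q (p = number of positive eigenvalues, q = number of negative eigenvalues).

(3, 1)

Row-reducing A symmetrically gives the diagonal entries -7, 29/7, 49/29, 6/49.
That gives 3 positive, 1 negative pivots.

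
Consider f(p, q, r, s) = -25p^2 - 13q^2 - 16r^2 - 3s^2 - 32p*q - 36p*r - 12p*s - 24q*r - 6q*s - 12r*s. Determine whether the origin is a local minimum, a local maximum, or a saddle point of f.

local maximum

The Hessian at the origin is H = [[-50, -32, -36, -12], [-32, -26, -24, -6], [-36, -24, -32, -12], [-12, -6, -12, -6]].
Row-reducing H symmetrically gives the diagonal entries -50, -138/25, -136/23, -6/17.
That gives 4 negative pivots.
H is negative definite, so the origin is a strict local maximum.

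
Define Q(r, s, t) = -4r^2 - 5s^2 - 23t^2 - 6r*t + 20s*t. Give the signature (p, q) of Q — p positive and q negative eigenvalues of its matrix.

Write A = [[-4, 0, -3], [0, -5, 10], [-3, 10, -23]].
Symmetric row and column elimination reduces A to a congruent diagonal form with pivots -4, -5, -3/4.
So there are 3 negative pivots.

(0, 3)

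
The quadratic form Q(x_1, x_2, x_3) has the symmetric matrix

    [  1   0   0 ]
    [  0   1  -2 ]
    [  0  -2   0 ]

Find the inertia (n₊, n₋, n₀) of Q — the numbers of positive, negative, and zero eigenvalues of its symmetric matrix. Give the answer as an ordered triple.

An LDLᵀ factorisation of A has diagonal entries 1, 1, -4.
That gives 2 positive, 1 negative pivots.

(2, 1, 0)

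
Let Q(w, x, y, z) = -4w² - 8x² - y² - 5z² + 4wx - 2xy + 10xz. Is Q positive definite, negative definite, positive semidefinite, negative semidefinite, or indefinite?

The symmetric matrix of Q is A = [[-4, 2, 0, 0], [2, -8, -1, 5], [0, -1, -1, 0], [0, 5, 0, -5]].
Leading principal minors: Δ_1 = -4, Δ_2 = 28, Δ_3 = -24, Δ_4 = 20.
The signs alternate starting with Δ_1 < 0, so by Sylvester's criterion Q is negative definite.

negative definite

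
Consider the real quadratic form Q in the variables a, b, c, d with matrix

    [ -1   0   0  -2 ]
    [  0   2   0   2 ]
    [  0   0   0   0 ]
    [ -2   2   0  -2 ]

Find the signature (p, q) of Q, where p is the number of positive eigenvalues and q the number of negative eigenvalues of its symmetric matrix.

Row-reducing A symmetrically gives the diagonal entries -1, 2, 0, 0.
That gives 1 positive, 1 negative, 2 zero pivots.

(1, 1)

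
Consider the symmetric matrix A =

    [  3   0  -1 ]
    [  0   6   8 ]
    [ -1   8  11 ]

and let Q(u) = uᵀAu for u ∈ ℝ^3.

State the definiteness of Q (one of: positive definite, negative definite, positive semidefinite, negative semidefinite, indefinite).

Congruent diagonalization of A (simultaneous row and column reduction) yields pivots 3, 6, 0.
That gives 2 positive, 1 zero pivots.
Hence Q is positive semidefinite.

positive semidefinite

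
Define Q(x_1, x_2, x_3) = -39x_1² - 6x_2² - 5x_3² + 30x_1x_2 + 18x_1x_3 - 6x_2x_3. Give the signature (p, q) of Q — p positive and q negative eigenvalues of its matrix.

The symmetric matrix is A = [[-39, 15, 9], [15, -6, -3], [9, -3, -5]].
Symmetric row and column elimination reduces A to a congruent diagonal form with pivots -39, -3/13, -2.
So there are 3 negative pivots.

(0, 3)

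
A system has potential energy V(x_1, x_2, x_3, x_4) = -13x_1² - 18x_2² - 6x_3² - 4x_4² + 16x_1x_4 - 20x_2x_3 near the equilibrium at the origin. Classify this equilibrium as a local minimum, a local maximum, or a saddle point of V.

saddle point

The Hessian at the origin is H = [[-26, 0, 0, 16], [0, -36, -20, 0], [0, -20, -12, 0], [16, 0, 0, -8]].
Symmetric row and column elimination reduces H to a congruent diagonal form with pivots -26, -36, -8/9, 24/13.
That gives 1 positive, 3 negative pivots.
H is indefinite, so the origin is a saddle point.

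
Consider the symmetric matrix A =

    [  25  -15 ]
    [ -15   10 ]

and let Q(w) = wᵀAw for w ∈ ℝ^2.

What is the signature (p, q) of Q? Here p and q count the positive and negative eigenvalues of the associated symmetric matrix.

(2, 0)

Symmetric row and column elimination reduces A to a congruent diagonal form with pivots 25, 1.
Counting signs: 2 positive.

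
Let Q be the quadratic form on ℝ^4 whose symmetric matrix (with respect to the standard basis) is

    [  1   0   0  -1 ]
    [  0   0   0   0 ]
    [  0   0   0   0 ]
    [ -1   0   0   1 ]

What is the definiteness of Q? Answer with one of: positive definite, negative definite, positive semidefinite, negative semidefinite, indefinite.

Congruent diagonalization of A (simultaneous row and column reduction) yields pivots 1, 0, 0, 0.
That gives 1 positive, 3 zero pivots.
Hence Q is positive semidefinite.

positive semidefinite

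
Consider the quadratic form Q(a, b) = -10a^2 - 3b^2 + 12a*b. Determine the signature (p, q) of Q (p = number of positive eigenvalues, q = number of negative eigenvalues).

Write A = [[-10, 6], [6, -3]].
An LDLᵀ factorisation of A has diagonal entries -10, 3/5.
Counting signs: 1 positive, 1 negative.

(1, 1)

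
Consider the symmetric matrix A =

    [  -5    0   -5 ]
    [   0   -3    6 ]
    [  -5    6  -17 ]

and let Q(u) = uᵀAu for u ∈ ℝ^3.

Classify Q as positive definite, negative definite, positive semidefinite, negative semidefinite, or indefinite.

Symmetric row and column elimination reduces A to a congruent diagonal form with pivots -5, -3, 0.
Counting signs: 2 negative, 1 zero.
Hence Q is negative semidefinite.

negative semidefinite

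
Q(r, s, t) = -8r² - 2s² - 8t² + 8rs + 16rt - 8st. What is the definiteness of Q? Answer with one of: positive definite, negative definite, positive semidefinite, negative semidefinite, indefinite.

The symmetric matrix is A = [[-8, 4, 8], [4, -2, -4], [8, -4, -8]].
Symmetric row and column elimination reduces A to a congruent diagonal form with pivots -8, 0, 0.
Counting signs: 1 negative, 2 zero.
Hence Q is negative semidefinite.

negative semidefinite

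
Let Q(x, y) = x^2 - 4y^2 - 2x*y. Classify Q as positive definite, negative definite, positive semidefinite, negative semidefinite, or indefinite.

The symmetric matrix of Q is [[1, -1], [-1, -4]].
For the 2×2 matrix [[1, -1], [-1, -4]]: det = 1·-4 − (-1)² = -5, trace = -3.
det < 0 so the eigenvalues have opposite signs; the form is indefinite.

indefinite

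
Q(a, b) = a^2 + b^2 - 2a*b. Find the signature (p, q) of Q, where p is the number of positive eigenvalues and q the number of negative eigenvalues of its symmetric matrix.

(1, 0)

Write A = [[1, -1], [-1, 1]].
Applying the same elementary operations to the rows and columns of A produces a congruent diagonal matrix with entries 1, 0.
So there are 1 positive, 1 zero pivots.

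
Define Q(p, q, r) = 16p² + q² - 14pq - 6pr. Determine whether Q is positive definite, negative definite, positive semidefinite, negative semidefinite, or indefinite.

indefinite

The symmetric matrix is A = [[16, -7, -3], [-7, 1, 0], [-3, 0, 0]].
Symmetric row and column elimination reduces A to a congruent diagonal form with pivots 16, -33/16, 3/11.
That gives 2 positive, 1 negative pivots.
Hence Q is indefinite.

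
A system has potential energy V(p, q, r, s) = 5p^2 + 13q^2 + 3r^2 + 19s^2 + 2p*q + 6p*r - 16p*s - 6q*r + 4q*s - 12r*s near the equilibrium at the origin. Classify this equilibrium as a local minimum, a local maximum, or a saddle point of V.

The Hessian at the origin is H = [[10, 2, 6, -16], [2, 26, -6, 4], [6, -6, 6, -12], [-16, 4, -12, 38]].
Applying the same elementary operations to the rows and columns of H produces a congruent diagonal matrix with entries 10, 128/5, 3/8, 10.
Counting signs: 4 positive.
H is positive definite, so the origin is a strict local minimum.

local minimum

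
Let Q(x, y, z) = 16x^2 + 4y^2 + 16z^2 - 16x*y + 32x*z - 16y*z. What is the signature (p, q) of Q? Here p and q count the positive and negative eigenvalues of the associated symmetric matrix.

(1, 0)

The associated matrix is A = [[16, -8, 16], [-8, 4, -8], [16, -8, 16]].
Row-reducing A symmetrically gives the diagonal entries 16, 0, 0.
Counting signs: 1 positive, 2 zero.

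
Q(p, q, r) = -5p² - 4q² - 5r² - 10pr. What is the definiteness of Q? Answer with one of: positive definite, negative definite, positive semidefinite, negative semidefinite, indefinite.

The symmetric matrix is A = [[-5, 0, -5], [0, -4, 0], [-5, 0, -5]].
Symmetric row and column elimination reduces A to a congruent diagonal form with pivots -5, -4, 0.
Counting signs: 2 negative, 1 zero.
Hence Q is negative semidefinite.

negative semidefinite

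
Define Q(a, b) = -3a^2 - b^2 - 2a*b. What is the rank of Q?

The symmetric matrix is A = [[-3, -1], [-1, -1]].
Applying the same elementary operations to the rows and columns of A produces a congruent diagonal matrix with entries -3, -2/3.
That gives 2 negative pivots.
The rank is the number of nonzero pivots: 2.

2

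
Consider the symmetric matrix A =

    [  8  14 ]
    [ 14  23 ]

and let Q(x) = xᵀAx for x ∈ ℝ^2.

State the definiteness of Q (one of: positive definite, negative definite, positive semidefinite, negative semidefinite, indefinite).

Congruent diagonalization of A (simultaneous row and column reduction) yields pivots 8, -3/2.
Counting signs: 1 positive, 1 negative.
Hence Q is indefinite.

indefinite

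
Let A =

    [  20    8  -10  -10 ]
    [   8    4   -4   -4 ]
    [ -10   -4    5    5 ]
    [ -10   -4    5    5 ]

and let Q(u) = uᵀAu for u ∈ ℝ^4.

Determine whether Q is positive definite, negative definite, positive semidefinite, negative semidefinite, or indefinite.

Row-reducing A symmetrically gives the diagonal entries 20, 4/5, 0, 0.
Counting signs: 2 positive, 2 zero.
Hence Q is positive semidefinite.

positive semidefinite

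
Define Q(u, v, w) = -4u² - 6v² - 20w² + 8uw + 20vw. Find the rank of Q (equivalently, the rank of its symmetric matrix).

Write A = [[-4, 0, 4], [0, -6, 10], [4, 10, -20]].
Congruent diagonalization of A (simultaneous row and column reduction) yields pivots -4, -6, 2/3.
So there are 1 positive, 2 negative pivots.
The rank is the number of nonzero pivots: 3.

3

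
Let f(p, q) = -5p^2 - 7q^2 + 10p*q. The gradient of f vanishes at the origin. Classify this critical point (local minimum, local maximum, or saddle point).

local maximum

The Hessian at the origin is H = [[-10, 10], [10, -14]].
det H = -10·-14 − (10)² = 40 > 0 and H[1,1] = -10 < 0, so H is negative definite.
Therefore the origin is a local maximum.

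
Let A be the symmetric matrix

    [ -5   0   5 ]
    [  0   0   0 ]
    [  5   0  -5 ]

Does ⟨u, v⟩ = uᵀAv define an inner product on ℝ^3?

no

Congruent diagonalization of A (simultaneous row and column reduction) yields pivots -5, 0, 0.
So there are 1 negative, 2 zero pivots.
Hence Q is negative semidefinite.
⟨·,·⟩ is an inner product exactly when A is positive definite.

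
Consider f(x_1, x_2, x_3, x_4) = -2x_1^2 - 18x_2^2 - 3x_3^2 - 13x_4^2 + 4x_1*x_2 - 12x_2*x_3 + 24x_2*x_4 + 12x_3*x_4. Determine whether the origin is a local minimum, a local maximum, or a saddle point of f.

local maximum

The Hessian at the origin is H = [[-4, 4, 0, 0], [4, -36, -12, 24], [0, -12, -6, 12], [0, 24, 12, -26]].
Symmetric row and column elimination reduces H to a congruent diagonal form with pivots -4, -32, -3/2, -2.
So there are 4 negative pivots.
H is negative definite, so the origin is a strict local maximum.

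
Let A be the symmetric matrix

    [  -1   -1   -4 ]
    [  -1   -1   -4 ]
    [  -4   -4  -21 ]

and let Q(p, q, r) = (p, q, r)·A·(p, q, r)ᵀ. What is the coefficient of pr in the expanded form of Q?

The coefficient of pr is A[1,3] + A[3,1] = 2·(-4) = -8.

-8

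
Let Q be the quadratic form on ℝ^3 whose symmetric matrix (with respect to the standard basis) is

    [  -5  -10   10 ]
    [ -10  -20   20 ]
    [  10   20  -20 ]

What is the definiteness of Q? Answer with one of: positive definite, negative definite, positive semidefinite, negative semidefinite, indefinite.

negative semidefinite

Row-reducing A symmetrically gives the diagonal entries -5, 0, 0.
That gives 1 negative, 2 zero pivots.
Hence Q is negative semidefinite.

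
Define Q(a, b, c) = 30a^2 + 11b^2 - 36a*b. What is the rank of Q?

The associated matrix is A = [[30, -18, 0], [-18, 11, 0], [0, 0, 0]].
Congruent diagonalization of A (simultaneous row and column reduction) yields pivots 30, 1/5, 0.
Counting signs: 2 positive, 1 zero.
The rank is the number of nonzero pivots: 2.

2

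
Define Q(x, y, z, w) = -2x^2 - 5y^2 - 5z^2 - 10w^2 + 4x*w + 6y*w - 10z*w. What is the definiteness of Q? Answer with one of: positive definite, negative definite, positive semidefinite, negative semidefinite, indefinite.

negative definite

The symmetric matrix is A = [[-2, 0, 0, 2], [0, -5, 0, 3], [0, 0, -5, -5], [2, 3, -5, -10]].
Row-reducing A symmetrically gives the diagonal entries -2, -5, -5, -6/5.
Counting signs: 4 negative.
Hence Q is negative definite.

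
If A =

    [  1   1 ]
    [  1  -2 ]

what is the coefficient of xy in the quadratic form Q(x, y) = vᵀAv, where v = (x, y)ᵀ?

The coefficient of xy is A[1,2] + A[2,1] = 2·1 = 2.

2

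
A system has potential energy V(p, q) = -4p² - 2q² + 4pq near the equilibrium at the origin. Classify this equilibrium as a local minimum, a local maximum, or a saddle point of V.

local maximum

The Hessian at the origin is H = [[-8, 4], [4, -4]].
det H = -8·-4 − (4)² = 16 > 0 and H[1,1] = -8 < 0, so H is negative definite.
Therefore the origin is a local maximum.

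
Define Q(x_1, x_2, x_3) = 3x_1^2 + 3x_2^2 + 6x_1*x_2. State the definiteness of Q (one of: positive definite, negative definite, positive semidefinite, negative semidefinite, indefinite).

The symmetric matrix is A = [[3, 3, 0], [3, 3, 0], [0, 0, 0]].
Applying the same elementary operations to the rows and columns of A produces a congruent diagonal matrix with entries 3, 0, 0.
So there are 1 positive, 2 zero pivots.
Hence Q is positive semidefinite.

positive semidefinite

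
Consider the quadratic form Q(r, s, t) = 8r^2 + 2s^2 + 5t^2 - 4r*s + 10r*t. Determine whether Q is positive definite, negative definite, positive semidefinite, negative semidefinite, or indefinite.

positive definite

The associated matrix is A = [[8, -2, 5], [-2, 2, 0], [5, 0, 5]].
Symmetric row and column elimination reduces A to a congruent diagonal form with pivots 8, 3/2, 5/6.
That gives 3 positive pivots.
Hence Q is positive definite.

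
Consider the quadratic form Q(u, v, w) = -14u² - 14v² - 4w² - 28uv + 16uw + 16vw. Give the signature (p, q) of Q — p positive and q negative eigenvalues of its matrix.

(1, 1)

The symmetric matrix is A = [[-14, -14, 8], [-14, -14, 8], [8, 8, -4]].
Congruent diagonalization of A (simultaneous row and column reduction) yields pivots -14, 0, 4/7.
Counting signs: 1 positive, 1 negative, 1 zero.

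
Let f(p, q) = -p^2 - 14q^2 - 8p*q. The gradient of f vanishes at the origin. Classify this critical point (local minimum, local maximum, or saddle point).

The Hessian at the origin is H = [[-2, -8], [-8, -28]].
det H = -2·-28 − (-8)² = -8 < 0, so H is indefinite.
Therefore the origin is a saddle point.

saddle point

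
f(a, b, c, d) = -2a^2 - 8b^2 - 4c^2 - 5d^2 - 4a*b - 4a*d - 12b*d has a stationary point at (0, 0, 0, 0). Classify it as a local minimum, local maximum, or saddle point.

The Hessian at the origin is H = [[-4, -4, 0, -4], [-4, -16, 0, -12], [0, 0, -8, 0], [-4, -12, 0, -10]].
Congruent diagonalization of H (simultaneous row and column reduction) yields pivots -4, -12, -8, -2/3.
So there are 4 negative pivots.
H is negative definite, so the origin is a strict local maximum.

local maximum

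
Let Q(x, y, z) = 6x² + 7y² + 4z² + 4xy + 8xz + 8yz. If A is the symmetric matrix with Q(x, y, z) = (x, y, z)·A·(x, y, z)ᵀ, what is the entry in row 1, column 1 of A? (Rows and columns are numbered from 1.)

6

The coefficient of x² in Q is 6, and that is exactly A[1,1].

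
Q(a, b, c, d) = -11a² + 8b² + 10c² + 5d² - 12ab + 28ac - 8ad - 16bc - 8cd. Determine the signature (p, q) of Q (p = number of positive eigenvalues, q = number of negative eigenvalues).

(3, 1)

The symmetric matrix is A = [[-11, -6, 14, -4], [-6, 8, -8, 0], [14, -8, 10, -4], [-4, 0, -4, 5]].
Applying the same elementary operations to the rows and columns of A produces a congruent diagonal matrix with entries -11, 124/11, 190/31, 3/95.
So there are 3 positive, 1 negative pivots.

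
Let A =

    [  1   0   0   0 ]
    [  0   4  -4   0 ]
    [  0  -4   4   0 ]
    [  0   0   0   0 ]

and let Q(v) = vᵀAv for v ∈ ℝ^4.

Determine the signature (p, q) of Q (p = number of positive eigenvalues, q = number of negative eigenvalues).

Congruent diagonalization of A (simultaneous row and column reduction) yields pivots 1, 4, 0, 0.
Counting signs: 2 positive, 2 zero.

(2, 0)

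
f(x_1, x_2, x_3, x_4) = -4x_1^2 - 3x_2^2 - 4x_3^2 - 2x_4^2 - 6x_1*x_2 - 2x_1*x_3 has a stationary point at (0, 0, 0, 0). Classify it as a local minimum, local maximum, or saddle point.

local maximum

The Hessian at the origin is H = [[-8, -6, -2, 0], [-6, -6, 0, 0], [-2, 0, -8, 0], [0, 0, 0, -4]].
Applying the same elementary operations to the rows and columns of H produces a congruent diagonal matrix with entries -8, -3/2, -6, -4.
Counting signs: 4 negative.
H is negative definite, so the origin is a strict local maximum.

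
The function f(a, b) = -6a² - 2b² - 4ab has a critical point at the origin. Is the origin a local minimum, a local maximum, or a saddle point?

local maximum

The Hessian at the origin is H = [[-12, -4], [-4, -4]].
det H = -12·-4 − (-4)² = 32 > 0 and H[1,1] = -12 < 0, so H is negative definite.
Therefore the origin is a local maximum.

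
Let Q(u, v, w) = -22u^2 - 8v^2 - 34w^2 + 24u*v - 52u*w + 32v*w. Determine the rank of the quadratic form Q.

3

The symmetric matrix is A = [[-22, 12, -26], [12, -8, 16], [-26, 16, -34]].
Symmetric row and column elimination reduces A to a congruent diagonal form with pivots -22, -16/11, -1.
Counting signs: 3 negative.
The rank is the number of nonzero pivots: 3.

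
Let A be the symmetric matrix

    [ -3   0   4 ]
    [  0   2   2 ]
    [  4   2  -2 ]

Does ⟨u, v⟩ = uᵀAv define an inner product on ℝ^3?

no

Row-reducing A symmetrically gives the diagonal entries -3, 2, 4/3.
That gives 2 positive, 1 negative pivots.
Hence Q is indefinite.
⟨·,·⟩ is an inner product exactly when A is positive definite.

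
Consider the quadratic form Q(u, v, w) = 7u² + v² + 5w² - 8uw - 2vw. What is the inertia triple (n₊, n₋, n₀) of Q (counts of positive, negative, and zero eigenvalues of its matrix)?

(3, 0, 0)

The symmetric matrix is A = [[7, 0, -4], [0, 1, -1], [-4, -1, 5]].
Symmetric row and column elimination reduces A to a congruent diagonal form with pivots 7, 1, 12/7.
So there are 3 positive pivots.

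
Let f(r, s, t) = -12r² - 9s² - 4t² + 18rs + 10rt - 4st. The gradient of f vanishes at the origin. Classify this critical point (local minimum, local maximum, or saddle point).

local maximum

The Hessian at the origin is H = [[-24, 18, 10], [18, -18, -4], [10, -4, -8]].
Congruent diagonalization of H (simultaneous row and column reduction) yields pivots -24, -9/2, -10/9.
That gives 3 negative pivots.
H is negative definite, so the origin is a strict local maximum.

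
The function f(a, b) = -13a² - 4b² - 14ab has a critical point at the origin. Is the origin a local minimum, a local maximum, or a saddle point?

The Hessian at the origin is H = [[-26, -14], [-14, -8]].
det H = -26·-8 − (-14)² = 12 > 0 and H[1,1] = -26 < 0, so H is negative definite.
Therefore the origin is a local maximum.

local maximum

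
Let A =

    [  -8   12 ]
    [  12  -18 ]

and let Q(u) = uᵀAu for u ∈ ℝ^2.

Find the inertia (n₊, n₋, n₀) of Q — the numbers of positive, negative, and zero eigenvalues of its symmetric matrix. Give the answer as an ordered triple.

(0, 1, 1)

Congruent diagonalization of A (simultaneous row and column reduction) yields pivots -8, 0.
That gives 1 negative, 1 zero pivots.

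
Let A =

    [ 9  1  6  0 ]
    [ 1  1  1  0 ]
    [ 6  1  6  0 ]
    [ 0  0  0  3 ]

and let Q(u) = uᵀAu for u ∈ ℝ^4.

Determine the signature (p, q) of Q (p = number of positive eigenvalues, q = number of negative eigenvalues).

(4, 0)

Congruent diagonalization of A (simultaneous row and column reduction) yields pivots 9, 8/9, 15/8, 3.
That gives 4 positive pivots.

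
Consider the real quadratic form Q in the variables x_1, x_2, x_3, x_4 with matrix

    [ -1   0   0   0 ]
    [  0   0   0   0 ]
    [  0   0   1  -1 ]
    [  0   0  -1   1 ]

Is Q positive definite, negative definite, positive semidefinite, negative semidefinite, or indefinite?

Congruent diagonalization of A (simultaneous row and column reduction) yields pivots -1, 0, 1, 0.
Counting signs: 1 positive, 1 negative, 2 zero.
Hence Q is indefinite.

indefinite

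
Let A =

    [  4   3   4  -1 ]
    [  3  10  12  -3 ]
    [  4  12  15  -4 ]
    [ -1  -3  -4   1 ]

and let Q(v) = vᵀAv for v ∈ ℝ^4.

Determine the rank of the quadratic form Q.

4

Applying the same elementary operations to the rows and columns of A produces a congruent diagonal matrix with entries 4, 31/4, 17/31, -3/17.
So there are 3 positive, 1 negative pivots.
The rank is the number of nonzero pivots: 4.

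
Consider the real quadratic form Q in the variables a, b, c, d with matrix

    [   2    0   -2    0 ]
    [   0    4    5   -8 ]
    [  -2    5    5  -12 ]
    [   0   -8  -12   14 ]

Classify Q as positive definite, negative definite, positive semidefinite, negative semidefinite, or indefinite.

Row-reducing A symmetrically gives the diagonal entries 2, 4, -13/4, -10/13.
Counting signs: 2 positive, 2 negative.
Hence Q is indefinite.

indefinite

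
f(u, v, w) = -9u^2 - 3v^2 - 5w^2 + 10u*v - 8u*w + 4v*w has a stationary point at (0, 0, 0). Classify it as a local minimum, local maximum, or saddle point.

The Hessian at the origin is H = [[-18, 10, -8], [10, -6, 4], [-8, 4, -10]].
Symmetric row and column elimination reduces H to a congruent diagonal form with pivots -18, -4/9, -6.
Counting signs: 3 negative.
H is negative definite, so the origin is a strict local maximum.

local maximum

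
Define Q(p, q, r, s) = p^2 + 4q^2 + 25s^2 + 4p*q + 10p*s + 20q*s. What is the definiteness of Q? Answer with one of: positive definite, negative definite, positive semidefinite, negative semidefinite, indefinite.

The associated matrix is A = [[1, 2, 0, 5], [2, 4, 0, 10], [0, 0, 0, 0], [5, 10, 0, 25]].
Symmetric row and column elimination reduces A to a congruent diagonal form with pivots 1, 0, 0, 0.
That gives 1 positive, 3 zero pivots.
Hence Q is positive semidefinite.

positive semidefinite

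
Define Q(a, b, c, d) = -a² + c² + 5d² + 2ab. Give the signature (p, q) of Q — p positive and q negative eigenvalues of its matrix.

The symmetric matrix is A = [[-1, 1, 0, 0], [1, 0, 0, 0], [0, 0, 1, 0], [0, 0, 0, 5]].
Congruent diagonalization of A (simultaneous row and column reduction) yields pivots -1, 1, 1, 5.
Counting signs: 3 positive, 1 negative.

(3, 1)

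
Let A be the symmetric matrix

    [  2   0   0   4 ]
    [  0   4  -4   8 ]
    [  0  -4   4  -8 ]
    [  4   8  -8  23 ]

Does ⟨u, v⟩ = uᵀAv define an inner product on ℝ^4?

Row-reducing A symmetrically gives the diagonal entries 2, 4, 0, -1.
So there are 2 positive, 1 negative, 1 zero pivots.
Hence Q is indefinite.
⟨·,·⟩ is an inner product exactly when A is positive definite.

no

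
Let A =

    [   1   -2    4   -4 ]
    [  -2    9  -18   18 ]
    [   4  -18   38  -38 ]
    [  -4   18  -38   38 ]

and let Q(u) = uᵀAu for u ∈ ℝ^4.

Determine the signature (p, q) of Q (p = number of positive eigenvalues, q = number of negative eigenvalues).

Applying the same elementary operations to the rows and columns of A produces a congruent diagonal matrix with entries 1, 5, 2, 0.
So there are 3 positive, 1 zero pivots.

(3, 0)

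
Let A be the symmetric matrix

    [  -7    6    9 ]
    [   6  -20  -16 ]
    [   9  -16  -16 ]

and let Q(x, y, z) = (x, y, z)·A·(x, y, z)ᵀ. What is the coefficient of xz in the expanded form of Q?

18

The coefficient of xz is A[1,3] + A[3,1] = 2·9 = 18.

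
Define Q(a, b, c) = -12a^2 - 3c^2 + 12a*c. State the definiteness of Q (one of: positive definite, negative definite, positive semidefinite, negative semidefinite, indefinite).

The symmetric matrix is A = [[-12, 0, 6], [0, 0, 0], [6, 0, -3]].
Congruent diagonalization of A (simultaneous row and column reduction) yields pivots -12, 0, 0.
So there are 1 negative, 2 zero pivots.
Hence Q is negative semidefinite.

negative semidefinite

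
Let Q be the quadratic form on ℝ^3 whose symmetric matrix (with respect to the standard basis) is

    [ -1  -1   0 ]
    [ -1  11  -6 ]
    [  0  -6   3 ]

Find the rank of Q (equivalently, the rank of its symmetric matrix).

Symmetric row and column elimination reduces A to a congruent diagonal form with pivots -1, 12, 0.
Counting signs: 1 positive, 1 negative, 1 zero.
The rank is the number of nonzero pivots: 2.

2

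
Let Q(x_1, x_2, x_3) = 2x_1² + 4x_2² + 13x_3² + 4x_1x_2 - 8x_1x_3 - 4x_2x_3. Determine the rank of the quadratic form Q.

Write A = [[2, 2, -4], [2, 4, -2], [-4, -2, 13]].
Symmetric row and column elimination reduces A to a congruent diagonal form with pivots 2, 2, 3.
So there are 3 positive pivots.
The rank is the number of nonzero pivots: 3.

3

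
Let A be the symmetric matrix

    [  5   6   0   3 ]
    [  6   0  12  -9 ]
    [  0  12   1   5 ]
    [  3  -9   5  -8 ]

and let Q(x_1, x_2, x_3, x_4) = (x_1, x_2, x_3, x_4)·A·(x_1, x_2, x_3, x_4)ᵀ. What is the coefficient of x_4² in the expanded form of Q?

-8

The coefficient of x_4² is the diagonal entry A[4,4] = -8.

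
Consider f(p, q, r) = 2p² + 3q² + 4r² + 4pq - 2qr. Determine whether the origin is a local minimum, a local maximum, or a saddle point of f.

The Hessian at the origin is H = [[4, 4, 0], [4, 6, -2], [0, -2, 8]].
Row-reducing H symmetrically gives the diagonal entries 4, 2, 6.
That gives 3 positive pivots.
H is positive definite, so the origin is a strict local minimum.

local minimum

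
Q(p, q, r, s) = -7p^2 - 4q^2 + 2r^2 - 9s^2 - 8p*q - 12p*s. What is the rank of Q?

4

Write A = [[-7, -4, 0, -6], [-4, -4, 0, 0], [0, 0, 2, 0], [-6, 0, 0, -9]].
Applying the same elementary operations to the rows and columns of A produces a congruent diagonal matrix with entries -7, -12/7, 2, 3.
Counting signs: 2 positive, 2 negative.
The rank is the number of nonzero pivots: 4.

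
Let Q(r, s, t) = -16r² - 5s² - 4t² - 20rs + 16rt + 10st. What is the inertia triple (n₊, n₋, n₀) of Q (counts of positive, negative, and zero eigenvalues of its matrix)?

The symmetric matrix is A = [[-16, -10, 8], [-10, -5, 5], [8, 5, -4]].
Congruent diagonalization of A (simultaneous row and column reduction) yields pivots -16, 5/4, 0.
That gives 1 positive, 1 negative, 1 zero pivots.

(1, 1, 1)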